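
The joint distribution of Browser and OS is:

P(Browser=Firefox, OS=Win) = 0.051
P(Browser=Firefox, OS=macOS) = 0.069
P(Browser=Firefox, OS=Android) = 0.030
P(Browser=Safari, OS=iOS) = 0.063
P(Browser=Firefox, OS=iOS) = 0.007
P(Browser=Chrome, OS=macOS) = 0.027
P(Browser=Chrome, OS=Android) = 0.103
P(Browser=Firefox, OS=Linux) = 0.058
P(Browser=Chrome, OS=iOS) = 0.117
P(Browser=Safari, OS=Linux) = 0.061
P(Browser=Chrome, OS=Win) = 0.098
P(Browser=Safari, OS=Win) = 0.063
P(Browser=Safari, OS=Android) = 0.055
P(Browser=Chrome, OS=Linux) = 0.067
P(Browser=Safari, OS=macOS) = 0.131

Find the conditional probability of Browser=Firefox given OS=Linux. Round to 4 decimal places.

P(OS=Linux) = 0.067 + 0.058 + 0.061 = 0.186.
P(Browser=Firefox | OS=Linux) = 0.058/0.186 = 0.3118.

0.3118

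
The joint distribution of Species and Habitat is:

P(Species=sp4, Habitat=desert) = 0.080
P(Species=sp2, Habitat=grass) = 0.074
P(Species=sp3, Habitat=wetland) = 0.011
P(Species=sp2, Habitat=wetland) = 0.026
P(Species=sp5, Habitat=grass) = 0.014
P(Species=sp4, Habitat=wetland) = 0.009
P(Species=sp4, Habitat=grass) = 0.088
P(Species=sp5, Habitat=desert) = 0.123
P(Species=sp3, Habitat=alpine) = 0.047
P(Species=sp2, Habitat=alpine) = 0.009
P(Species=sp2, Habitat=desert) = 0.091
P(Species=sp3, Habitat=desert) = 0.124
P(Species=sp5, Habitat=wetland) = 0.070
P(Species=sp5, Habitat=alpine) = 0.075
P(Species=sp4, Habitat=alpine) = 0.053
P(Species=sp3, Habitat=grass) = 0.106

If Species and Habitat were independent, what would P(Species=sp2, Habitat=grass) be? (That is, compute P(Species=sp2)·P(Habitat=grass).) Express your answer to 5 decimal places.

0.05640

P(Species=sp2) = 0.074 + 0.026 + 0.091 + 0.009 = 0.200.
P(Habitat=grass) = 0.074 + 0.106 + 0.088 + 0.014 = 0.282.
Product: 0.200 × 0.282 = 0.05640.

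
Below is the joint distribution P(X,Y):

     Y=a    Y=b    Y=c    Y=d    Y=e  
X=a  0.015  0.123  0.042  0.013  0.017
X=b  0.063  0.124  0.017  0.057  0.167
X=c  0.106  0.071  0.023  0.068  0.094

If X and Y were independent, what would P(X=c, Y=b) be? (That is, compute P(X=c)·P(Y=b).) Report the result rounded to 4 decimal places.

P(X=c) = 0.106 + 0.071 + 0.023 + 0.068 + 0.094 = 0.362.
P(Y=b) = 0.123 + 0.124 + 0.071 = 0.318.
Product: 0.362 × 0.318 = 0.1151.

0.1151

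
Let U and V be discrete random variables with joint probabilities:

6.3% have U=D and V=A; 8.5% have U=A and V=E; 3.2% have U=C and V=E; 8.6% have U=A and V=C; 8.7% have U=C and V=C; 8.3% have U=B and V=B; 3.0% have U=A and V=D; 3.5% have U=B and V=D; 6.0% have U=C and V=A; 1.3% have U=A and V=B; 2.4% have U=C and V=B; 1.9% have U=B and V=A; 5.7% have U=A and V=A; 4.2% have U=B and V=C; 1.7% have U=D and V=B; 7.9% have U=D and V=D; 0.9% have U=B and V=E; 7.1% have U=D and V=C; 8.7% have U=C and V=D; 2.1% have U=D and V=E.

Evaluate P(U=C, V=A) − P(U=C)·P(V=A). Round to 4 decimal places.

P(U=C) = 0.060 + 0.024 + 0.087 + 0.087 + 0.032 = 0.290.
P(V=A) = 0.057 + 0.019 + 0.060 + 0.063 = 0.199.
P(U=C, V=A) − P(U=C)P(V=A) = 0.060 − 0.290×0.199 = 0.0023.

0.0023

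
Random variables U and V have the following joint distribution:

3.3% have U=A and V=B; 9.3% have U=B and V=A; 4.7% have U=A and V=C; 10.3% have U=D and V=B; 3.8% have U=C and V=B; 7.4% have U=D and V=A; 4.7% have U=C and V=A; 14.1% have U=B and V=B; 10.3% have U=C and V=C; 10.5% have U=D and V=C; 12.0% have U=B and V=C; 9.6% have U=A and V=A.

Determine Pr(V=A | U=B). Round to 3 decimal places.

0.263

P(U=B) = 0.093 + 0.141 + 0.120 = 0.354.
P(V=A | U=B) = 0.093/0.354 = 0.263.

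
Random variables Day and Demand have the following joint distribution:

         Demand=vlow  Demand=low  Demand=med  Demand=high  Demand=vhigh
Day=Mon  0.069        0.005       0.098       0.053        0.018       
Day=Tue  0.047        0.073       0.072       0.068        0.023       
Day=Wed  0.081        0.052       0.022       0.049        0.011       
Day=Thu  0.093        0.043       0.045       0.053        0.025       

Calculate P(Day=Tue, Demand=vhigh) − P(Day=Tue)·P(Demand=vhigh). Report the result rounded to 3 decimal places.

0.001

P(Day=Tue) = 0.047 + 0.073 + 0.072 + 0.068 + 0.023 = 0.283.
P(Demand=vhigh) = 0.018 + 0.023 + 0.011 + 0.025 = 0.077.
P(Day=Tue, Demand=vhigh) − P(Day=Tue)P(Demand=vhigh) = 0.023 − 0.283×0.077 = 0.001.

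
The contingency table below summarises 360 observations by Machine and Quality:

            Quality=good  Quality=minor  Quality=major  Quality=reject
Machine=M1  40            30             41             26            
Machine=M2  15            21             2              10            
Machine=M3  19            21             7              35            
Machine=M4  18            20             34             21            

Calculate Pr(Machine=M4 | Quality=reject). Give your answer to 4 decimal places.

Total with Quality=reject: 26 + 10 + 35 + 21 = 92.
P(Machine=M4 | Quality=reject) = 21/92 = 0.2283.

0.2283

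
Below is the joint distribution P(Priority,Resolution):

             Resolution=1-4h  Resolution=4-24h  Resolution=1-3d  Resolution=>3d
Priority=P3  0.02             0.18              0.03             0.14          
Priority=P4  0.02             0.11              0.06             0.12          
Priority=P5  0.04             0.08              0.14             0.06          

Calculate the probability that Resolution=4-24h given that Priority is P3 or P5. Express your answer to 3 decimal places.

0.377

P(Priority=P3) = 0.02 + 0.18 + 0.03 + 0.14 = 0.37.
P(Priority=P5) = 0.04 + 0.08 + 0.14 + 0.06 = 0.32.
P(Priority ∈ {P3, P5}) = 0.37 + 0.32 = 0.69; P(Resolution=4-24h, Priority ∈ {P3, P5}) = 0.18 + 0.08 = 0.26.
P(Resolution=4-24h | Priority ∈ {P3, P5}) = 0.26/0.69 = 0.377.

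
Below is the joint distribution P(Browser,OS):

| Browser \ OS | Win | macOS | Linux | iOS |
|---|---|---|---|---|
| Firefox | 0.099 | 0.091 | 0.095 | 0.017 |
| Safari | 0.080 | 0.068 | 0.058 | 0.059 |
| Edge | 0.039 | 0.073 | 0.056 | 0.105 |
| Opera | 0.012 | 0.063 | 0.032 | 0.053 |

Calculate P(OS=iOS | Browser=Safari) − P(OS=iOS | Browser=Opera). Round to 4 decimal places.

P(Browser=Safari) = 0.080 + 0.068 + 0.058 + 0.059 = 0.265; P(OS=iOS | Browser=Safari) = 0.059/0.265 = 0.22264.
P(Browser=Opera) = 0.012 + 0.063 + 0.032 + 0.053 = 0.160; P(OS=iOS | Browser=Opera) = 0.053/0.160 = 0.33125.
Difference = -0.1086.

-0.1086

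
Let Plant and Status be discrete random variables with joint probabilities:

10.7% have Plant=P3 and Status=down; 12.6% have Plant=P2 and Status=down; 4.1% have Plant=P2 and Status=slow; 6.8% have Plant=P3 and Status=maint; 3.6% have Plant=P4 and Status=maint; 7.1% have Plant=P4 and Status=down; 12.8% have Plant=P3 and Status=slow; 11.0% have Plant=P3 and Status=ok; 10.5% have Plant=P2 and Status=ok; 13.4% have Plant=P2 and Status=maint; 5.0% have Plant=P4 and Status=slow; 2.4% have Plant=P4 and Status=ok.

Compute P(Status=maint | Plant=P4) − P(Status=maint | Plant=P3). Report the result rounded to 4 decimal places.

0.0342

P(Plant=P4) = 0.024 + 0.050 + 0.071 + 0.036 = 0.181; P(Status=maint | Plant=P4) = 0.036/0.181 = 0.19890.
P(Plant=P3) = 0.110 + 0.128 + 0.107 + 0.068 = 0.413; P(Status=maint | Plant=P3) = 0.068/0.413 = 0.16465.
Difference = 0.0342.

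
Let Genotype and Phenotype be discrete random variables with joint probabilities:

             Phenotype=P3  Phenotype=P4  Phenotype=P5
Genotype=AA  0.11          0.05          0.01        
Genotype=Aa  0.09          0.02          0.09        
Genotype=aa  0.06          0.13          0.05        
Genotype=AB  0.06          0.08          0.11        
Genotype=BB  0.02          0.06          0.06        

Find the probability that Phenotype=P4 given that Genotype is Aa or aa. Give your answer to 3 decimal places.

0.341

P(Genotype=Aa) = 0.09 + 0.02 + 0.09 = 0.20.
P(Genotype=aa) = 0.06 + 0.13 + 0.05 = 0.24.
P(Genotype ∈ {Aa, aa}) = 0.20 + 0.24 = 0.44; P(Phenotype=P4, Genotype ∈ {Aa, aa}) = 0.02 + 0.13 = 0.15.
P(Phenotype=P4 | Genotype ∈ {Aa, aa}) = 0.15/0.44 = 0.341.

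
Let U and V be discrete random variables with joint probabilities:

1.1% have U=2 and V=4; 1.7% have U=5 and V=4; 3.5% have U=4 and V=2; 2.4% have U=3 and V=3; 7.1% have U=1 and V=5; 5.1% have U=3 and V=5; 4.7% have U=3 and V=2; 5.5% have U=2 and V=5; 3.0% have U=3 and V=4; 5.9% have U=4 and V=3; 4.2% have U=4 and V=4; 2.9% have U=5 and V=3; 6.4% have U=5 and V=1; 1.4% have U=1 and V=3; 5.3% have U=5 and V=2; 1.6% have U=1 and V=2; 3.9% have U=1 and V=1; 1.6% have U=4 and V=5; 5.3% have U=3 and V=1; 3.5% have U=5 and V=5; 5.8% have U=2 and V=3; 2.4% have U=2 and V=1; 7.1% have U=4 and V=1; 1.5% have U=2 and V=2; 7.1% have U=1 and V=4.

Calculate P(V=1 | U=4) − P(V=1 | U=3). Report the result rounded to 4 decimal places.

0.0598

P(U=4) = 0.071 + 0.035 + 0.059 + 0.042 + 0.016 = 0.223; P(V=1 | U=4) = 0.071/0.223 = 0.31839.
P(U=3) = 0.053 + 0.047 + 0.024 + 0.030 + 0.051 = 0.205; P(V=1 | U=3) = 0.053/0.205 = 0.25854.
Difference = 0.0598.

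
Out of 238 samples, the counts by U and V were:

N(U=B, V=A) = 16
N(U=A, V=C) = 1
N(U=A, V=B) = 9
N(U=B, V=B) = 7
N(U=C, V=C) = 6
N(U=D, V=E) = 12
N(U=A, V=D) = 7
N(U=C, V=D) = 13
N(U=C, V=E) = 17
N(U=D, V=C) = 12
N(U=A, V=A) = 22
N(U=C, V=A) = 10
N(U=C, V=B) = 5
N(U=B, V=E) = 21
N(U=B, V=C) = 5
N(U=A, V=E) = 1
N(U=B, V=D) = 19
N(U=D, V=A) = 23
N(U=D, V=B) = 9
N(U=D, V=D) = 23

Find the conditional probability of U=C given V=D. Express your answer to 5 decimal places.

Total with V=D: 7 + 19 + 13 + 23 = 62.
P(U=C | V=D) = 13/62 = 0.20968.

0.20968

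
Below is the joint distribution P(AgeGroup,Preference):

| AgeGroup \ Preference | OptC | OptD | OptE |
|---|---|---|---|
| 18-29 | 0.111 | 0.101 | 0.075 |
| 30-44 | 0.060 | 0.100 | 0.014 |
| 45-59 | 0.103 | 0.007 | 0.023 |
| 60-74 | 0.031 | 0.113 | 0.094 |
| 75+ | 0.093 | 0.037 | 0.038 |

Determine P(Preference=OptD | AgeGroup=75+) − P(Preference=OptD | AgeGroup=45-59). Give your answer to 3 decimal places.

P(AgeGroup=75+) = 0.093 + 0.037 + 0.038 = 0.168; P(Preference=OptD | AgeGroup=75+) = 0.037/0.168 = 0.2202.
P(AgeGroup=45-59) = 0.103 + 0.007 + 0.023 = 0.133; P(Preference=OptD | AgeGroup=45-59) = 0.007/0.133 = 0.0526.
Difference = 0.168.

0.168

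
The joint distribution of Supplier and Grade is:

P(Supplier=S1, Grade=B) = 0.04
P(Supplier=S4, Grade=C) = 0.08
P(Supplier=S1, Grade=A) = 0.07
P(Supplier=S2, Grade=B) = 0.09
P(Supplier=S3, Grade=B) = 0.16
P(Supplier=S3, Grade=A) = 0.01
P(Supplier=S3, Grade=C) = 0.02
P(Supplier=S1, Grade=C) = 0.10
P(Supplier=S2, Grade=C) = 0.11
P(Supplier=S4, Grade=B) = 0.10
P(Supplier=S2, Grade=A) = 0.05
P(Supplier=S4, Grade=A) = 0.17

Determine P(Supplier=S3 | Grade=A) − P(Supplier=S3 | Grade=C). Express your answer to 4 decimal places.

-0.0312

P(Grade=A) = 0.07 + 0.05 + 0.01 + 0.17 = 0.30; P(Supplier=S3 | Grade=A) = 0.01/0.30 = 0.03333.
P(Grade=C) = 0.10 + 0.11 + 0.02 + 0.08 = 0.31; P(Supplier=S3 | Grade=C) = 0.02/0.31 = 0.06452.
Difference = -0.0312.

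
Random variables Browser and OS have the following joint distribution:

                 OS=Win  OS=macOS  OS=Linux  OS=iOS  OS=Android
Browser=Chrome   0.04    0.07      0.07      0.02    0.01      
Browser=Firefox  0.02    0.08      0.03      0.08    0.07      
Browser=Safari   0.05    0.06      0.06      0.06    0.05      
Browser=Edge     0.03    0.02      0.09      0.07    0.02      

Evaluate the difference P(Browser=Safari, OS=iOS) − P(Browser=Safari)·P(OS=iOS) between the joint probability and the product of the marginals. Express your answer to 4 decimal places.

-0.0044

P(Browser=Safari) = 0.05 + 0.06 + 0.06 + 0.06 + 0.05 = 0.28.
P(OS=iOS) = 0.02 + 0.08 + 0.06 + 0.07 = 0.23.
P(Browser=Safari, OS=iOS) − P(Browser=Safari)P(OS=iOS) = 0.06 − 0.28×0.23 = -0.0044.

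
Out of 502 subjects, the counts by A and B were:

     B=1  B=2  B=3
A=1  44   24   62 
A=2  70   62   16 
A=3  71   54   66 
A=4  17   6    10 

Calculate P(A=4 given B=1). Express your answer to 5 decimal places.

0.08416

Total with B=1: 44 + 70 + 71 + 17 = 202.
P(A=4 | B=1) = 17/202 = 0.08416.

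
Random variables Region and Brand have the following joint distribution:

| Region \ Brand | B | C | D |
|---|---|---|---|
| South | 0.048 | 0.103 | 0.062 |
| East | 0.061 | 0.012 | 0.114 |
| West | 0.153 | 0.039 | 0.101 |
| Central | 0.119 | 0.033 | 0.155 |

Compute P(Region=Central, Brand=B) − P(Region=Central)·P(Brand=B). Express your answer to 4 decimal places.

P(Region=Central) = 0.119 + 0.033 + 0.155 = 0.307.
P(Brand=B) = 0.048 + 0.061 + 0.153 + 0.119 = 0.381.
P(Region=Central, Brand=B) − P(Region=Central)P(Brand=B) = 0.119 − 0.307×0.381 = 0.0020.

0.0020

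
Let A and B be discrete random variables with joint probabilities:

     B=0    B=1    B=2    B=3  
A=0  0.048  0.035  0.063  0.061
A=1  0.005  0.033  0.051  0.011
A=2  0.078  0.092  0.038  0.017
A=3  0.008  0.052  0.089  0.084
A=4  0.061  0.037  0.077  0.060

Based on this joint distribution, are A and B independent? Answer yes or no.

P(A=3) = 0.233 and P(B=0) = 0.200, so their product is 0.04660, but P(A=3, B=0) = 0.008. Since these differ, A and B are not independent.

no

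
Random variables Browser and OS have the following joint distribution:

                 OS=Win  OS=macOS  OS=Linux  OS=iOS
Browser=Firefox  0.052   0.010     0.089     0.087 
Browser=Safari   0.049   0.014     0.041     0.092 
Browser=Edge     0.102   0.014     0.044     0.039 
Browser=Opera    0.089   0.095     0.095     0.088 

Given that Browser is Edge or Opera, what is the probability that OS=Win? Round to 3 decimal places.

0.337

P(Browser=Edge) = 0.102 + 0.014 + 0.044 + 0.039 = 0.199.
P(Browser=Opera) = 0.089 + 0.095 + 0.095 + 0.088 = 0.367.
P(Browser ∈ {Edge, Opera}) = 0.199 + 0.367 = 0.566; P(OS=Win, Browser ∈ {Edge, Opera}) = 0.102 + 0.089 = 0.191.
P(OS=Win | Browser ∈ {Edge, Opera}) = 0.191/0.566 = 0.337.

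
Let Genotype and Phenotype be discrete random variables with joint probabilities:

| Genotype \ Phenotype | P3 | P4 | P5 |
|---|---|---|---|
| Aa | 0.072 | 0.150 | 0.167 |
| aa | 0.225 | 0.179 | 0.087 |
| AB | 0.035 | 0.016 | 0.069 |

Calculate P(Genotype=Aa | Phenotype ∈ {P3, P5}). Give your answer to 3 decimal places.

0.365

P(Phenotype=P3) = 0.072 + 0.225 + 0.035 = 0.332.
P(Phenotype=P5) = 0.167 + 0.087 + 0.069 = 0.323.
P(Phenotype ∈ {P3, P5}) = 0.332 + 0.323 = 0.655; P(Genotype=Aa, Phenotype ∈ {P3, P5}) = 0.072 + 0.167 = 0.239.
P(Genotype=Aa | Phenotype ∈ {P3, P5}) = 0.239/0.655 = 0.365.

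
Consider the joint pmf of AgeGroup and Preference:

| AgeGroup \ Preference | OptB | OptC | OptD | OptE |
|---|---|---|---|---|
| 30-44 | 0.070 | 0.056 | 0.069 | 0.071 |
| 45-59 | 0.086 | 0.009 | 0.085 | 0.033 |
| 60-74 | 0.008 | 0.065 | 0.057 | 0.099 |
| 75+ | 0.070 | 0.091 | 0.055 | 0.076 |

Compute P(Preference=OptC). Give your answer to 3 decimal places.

P(Preference=OptC) = 0.056 + 0.009 + 0.065 + 0.091 = 0.221.

0.221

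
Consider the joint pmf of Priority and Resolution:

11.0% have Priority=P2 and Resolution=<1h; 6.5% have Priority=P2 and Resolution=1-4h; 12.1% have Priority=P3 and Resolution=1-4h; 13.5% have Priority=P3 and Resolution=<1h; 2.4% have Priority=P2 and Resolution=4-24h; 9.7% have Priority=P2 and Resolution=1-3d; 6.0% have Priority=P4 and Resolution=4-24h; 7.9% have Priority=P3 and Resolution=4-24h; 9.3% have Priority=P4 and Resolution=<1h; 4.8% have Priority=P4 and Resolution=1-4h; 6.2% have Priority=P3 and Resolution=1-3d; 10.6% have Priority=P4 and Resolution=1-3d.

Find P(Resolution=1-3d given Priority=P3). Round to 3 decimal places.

0.156

P(Priority=P3) = 0.135 + 0.121 + 0.079 + 0.062 = 0.397.
P(Resolution=1-3d | Priority=P3) = 0.062/0.397 = 0.156.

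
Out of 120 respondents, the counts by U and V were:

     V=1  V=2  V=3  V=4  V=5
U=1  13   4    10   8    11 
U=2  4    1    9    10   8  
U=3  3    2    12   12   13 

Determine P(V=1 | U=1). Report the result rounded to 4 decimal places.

0.2826

Total with U=1: 13 + 4 + 10 + 8 + 11 = 46.
P(V=1 | U=1) = 13/46 = 0.2826.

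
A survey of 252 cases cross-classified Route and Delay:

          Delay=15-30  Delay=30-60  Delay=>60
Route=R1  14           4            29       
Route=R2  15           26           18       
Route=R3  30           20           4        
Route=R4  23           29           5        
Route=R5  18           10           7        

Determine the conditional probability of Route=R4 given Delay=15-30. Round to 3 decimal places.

Total with Delay=15-30: 14 + 15 + 30 + 23 + 18 = 100.
P(Route=R4 | Delay=15-30) = 23/100 = 0.230.

0.230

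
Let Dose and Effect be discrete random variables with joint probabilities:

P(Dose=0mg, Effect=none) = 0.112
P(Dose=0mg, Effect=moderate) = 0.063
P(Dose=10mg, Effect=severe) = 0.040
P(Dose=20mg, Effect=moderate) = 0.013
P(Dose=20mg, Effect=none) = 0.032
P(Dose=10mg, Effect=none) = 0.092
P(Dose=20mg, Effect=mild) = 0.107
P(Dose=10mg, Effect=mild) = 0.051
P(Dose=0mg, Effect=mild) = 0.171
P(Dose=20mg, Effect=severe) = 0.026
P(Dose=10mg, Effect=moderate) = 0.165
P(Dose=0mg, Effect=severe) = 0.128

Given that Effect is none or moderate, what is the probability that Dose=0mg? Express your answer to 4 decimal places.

0.3669

P(Effect=none) = 0.112 + 0.092 + 0.032 = 0.236.
P(Effect=moderate) = 0.063 + 0.165 + 0.013 = 0.241.
P(Effect ∈ {none, moderate}) = 0.236 + 0.241 = 0.477; P(Dose=0mg, Effect ∈ {none, moderate}) = 0.112 + 0.063 = 0.175.
P(Dose=0mg | Effect ∈ {none, moderate}) = 0.175/0.477 = 0.3669.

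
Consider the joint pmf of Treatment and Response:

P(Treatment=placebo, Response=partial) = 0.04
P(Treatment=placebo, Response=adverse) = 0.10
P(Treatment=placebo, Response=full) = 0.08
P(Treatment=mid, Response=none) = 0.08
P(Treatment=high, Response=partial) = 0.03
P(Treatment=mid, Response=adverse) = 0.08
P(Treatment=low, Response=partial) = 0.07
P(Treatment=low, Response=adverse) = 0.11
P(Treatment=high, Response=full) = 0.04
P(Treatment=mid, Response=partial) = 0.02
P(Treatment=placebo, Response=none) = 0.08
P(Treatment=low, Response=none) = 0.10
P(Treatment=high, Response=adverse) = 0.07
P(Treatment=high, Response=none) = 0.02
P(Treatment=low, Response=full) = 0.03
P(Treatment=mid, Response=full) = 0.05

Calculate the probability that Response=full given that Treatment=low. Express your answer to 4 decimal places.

P(Treatment=low) = 0.10 + 0.07 + 0.03 + 0.11 = 0.31.
P(Response=full | Treatment=low) = 0.03/0.31 = 0.0968.

0.0968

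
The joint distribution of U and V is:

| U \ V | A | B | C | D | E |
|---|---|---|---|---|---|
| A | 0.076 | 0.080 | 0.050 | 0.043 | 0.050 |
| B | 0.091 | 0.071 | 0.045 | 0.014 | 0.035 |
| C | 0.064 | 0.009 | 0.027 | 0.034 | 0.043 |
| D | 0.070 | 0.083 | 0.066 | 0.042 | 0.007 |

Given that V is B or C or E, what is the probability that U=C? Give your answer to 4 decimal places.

P(V=B) = 0.080 + 0.071 + 0.009 + 0.083 = 0.243.
P(V=C) = 0.050 + 0.045 + 0.027 + 0.066 = 0.188.
P(V=E) = 0.050 + 0.035 + 0.043 + 0.007 = 0.135.
P(V ∈ {B, C, E}) = 0.243 + 0.188 + 0.135 = 0.566; P(U=C, V ∈ {B, C, E}) = 0.009 + 0.027 + 0.043 = 0.079.
P(U=C | V ∈ {B, C, E}) = 0.079/0.566 = 0.1396.

0.1396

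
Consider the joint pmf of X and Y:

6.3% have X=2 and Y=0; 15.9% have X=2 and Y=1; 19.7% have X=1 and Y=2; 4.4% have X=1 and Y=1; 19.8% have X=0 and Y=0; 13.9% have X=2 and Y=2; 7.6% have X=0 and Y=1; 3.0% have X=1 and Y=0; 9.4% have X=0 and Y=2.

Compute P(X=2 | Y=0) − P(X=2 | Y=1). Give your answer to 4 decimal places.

-0.3534

P(Y=0) = 0.198 + 0.030 + 0.063 = 0.291; P(X=2 | Y=0) = 0.063/0.291 = 0.21649.
P(Y=1) = 0.076 + 0.044 + 0.159 = 0.279; P(X=2 | Y=1) = 0.159/0.279 = 0.56989.
Difference = -0.3534.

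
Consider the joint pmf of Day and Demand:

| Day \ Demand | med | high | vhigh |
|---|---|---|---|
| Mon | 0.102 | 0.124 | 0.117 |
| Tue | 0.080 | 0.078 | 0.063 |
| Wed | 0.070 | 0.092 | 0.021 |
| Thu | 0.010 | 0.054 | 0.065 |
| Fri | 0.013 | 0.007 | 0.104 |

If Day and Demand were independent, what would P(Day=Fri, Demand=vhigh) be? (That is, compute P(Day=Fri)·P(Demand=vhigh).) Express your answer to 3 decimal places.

P(Day=Fri) = 0.013 + 0.007 + 0.104 = 0.124.
P(Demand=vhigh) = 0.117 + 0.063 + 0.021 + 0.065 + 0.104 = 0.370.
Product: 0.124 × 0.370 = 0.046.

0.046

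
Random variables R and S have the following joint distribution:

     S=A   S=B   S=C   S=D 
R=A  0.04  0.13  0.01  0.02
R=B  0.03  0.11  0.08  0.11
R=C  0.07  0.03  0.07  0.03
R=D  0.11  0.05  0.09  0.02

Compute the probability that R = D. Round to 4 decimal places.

0.2700

P(R=D) = 0.11 + 0.05 + 0.09 + 0.02 = 0.27.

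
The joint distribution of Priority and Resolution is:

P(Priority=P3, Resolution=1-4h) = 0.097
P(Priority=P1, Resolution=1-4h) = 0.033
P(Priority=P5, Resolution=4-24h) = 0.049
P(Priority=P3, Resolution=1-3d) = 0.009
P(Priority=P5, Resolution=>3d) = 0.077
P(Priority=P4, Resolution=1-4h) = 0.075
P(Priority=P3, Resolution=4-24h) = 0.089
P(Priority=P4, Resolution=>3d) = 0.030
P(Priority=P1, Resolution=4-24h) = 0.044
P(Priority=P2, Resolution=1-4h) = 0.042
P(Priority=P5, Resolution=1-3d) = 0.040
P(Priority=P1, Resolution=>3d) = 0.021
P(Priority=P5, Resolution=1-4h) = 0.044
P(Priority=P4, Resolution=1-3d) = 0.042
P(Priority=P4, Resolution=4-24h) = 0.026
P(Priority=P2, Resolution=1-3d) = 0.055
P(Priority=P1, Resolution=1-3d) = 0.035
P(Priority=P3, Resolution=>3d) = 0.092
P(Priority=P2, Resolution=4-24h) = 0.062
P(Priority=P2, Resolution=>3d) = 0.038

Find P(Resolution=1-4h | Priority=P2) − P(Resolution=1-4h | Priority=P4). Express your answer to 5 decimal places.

-0.22033

P(Priority=P2) = 0.042 + 0.062 + 0.055 + 0.038 = 0.197; P(Resolution=1-4h | Priority=P2) = 0.042/0.197 = 0.213198.
P(Priority=P4) = 0.075 + 0.026 + 0.042 + 0.030 = 0.173; P(Resolution=1-4h | Priority=P4) = 0.075/0.173 = 0.433526.
Difference = -0.22033.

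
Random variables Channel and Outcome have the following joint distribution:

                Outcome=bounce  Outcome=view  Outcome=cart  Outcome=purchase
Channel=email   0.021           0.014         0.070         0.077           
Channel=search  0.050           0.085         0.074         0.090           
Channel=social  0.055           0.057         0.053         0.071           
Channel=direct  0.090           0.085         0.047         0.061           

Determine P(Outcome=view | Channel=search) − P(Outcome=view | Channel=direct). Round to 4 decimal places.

-0.0161

P(Channel=search) = 0.050 + 0.085 + 0.074 + 0.090 = 0.299; P(Outcome=view | Channel=search) = 0.085/0.299 = 0.28428.
P(Channel=direct) = 0.090 + 0.085 + 0.047 + 0.061 = 0.283; P(Outcome=view | Channel=direct) = 0.085/0.283 = 0.30035.
Difference = -0.0161.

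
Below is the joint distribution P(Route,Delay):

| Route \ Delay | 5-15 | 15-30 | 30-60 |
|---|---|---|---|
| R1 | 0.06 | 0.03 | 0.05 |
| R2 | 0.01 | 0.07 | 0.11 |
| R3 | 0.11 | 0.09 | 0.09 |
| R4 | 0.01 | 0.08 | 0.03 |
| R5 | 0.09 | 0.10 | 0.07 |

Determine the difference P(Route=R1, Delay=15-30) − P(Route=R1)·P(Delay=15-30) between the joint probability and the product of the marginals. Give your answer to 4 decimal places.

P(Route=R1) = 0.06 + 0.03 + 0.05 = 0.14.
P(Delay=15-30) = 0.03 + 0.07 + 0.09 + 0.08 + 0.10 = 0.37.
P(Route=R1, Delay=15-30) − P(Route=R1)P(Delay=15-30) = 0.03 − 0.14×0.37 = -0.0218.

-0.0218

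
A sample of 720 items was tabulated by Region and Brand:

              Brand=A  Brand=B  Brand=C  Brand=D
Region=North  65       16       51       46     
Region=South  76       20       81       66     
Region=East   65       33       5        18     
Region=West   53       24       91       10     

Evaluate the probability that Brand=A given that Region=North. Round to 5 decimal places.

0.36517

Total with Region=North: 65 + 16 + 51 + 46 = 178.
P(Brand=A | Region=North) = 65/178 = 0.36517.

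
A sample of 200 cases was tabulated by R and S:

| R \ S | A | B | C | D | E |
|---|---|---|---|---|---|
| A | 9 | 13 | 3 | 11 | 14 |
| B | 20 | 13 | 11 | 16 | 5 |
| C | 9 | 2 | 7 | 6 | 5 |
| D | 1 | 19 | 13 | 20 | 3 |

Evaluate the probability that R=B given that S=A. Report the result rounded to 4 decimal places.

0.5128

Total with S=A: 9 + 20 + 9 + 1 = 39.
P(R=B | S=A) = 20/39 = 0.5128.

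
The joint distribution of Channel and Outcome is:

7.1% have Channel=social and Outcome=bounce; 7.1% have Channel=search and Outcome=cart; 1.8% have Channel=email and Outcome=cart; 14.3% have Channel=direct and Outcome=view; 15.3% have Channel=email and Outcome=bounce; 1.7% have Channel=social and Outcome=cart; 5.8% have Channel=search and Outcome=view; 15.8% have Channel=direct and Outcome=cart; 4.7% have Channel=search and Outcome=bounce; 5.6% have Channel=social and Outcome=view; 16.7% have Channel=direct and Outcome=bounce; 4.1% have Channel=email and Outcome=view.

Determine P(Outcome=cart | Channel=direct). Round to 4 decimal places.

0.3376

P(Channel=direct) = 0.167 + 0.143 + 0.158 = 0.468.
P(Outcome=cart | Channel=direct) = 0.158/0.468 = 0.3376.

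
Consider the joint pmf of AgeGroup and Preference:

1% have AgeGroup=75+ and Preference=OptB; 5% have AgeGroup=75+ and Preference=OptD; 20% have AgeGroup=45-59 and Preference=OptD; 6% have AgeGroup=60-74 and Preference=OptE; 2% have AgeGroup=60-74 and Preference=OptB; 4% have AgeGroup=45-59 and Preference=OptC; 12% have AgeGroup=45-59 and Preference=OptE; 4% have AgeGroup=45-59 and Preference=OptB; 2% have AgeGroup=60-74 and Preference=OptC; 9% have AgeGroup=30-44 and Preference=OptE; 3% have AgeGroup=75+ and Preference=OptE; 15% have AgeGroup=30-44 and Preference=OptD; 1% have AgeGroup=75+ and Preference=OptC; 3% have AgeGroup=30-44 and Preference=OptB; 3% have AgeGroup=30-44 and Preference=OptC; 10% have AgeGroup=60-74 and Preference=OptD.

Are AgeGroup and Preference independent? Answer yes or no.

Every cell satisfies P(AgeGroup,Preference) = P(AgeGroup)·P(Preference). For instance P(AgeGroup=30-44) = 0.30, P(Preference=OptE) = 0.30, and 0.30×0.30 = 0.09 matches the joint entry. So AgeGroup and Preference are independent.

yes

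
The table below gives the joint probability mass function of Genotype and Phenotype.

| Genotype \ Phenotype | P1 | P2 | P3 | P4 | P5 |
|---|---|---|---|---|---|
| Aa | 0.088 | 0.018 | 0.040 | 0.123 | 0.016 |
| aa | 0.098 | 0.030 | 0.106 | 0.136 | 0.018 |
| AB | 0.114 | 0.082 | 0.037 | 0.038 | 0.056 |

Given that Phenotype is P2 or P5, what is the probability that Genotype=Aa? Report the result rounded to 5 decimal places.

P(Phenotype=P2) = 0.018 + 0.030 + 0.082 = 0.130.
P(Phenotype=P5) = 0.016 + 0.018 + 0.056 = 0.090.
P(Phenotype ∈ {P2, P5}) = 0.130 + 0.090 = 0.220; P(Genotype=Aa, Phenotype ∈ {P2, P5}) = 0.018 + 0.016 = 0.034.
P(Genotype=Aa | Phenotype ∈ {P2, P5}) = 0.034/0.220 = 0.15455.

0.15455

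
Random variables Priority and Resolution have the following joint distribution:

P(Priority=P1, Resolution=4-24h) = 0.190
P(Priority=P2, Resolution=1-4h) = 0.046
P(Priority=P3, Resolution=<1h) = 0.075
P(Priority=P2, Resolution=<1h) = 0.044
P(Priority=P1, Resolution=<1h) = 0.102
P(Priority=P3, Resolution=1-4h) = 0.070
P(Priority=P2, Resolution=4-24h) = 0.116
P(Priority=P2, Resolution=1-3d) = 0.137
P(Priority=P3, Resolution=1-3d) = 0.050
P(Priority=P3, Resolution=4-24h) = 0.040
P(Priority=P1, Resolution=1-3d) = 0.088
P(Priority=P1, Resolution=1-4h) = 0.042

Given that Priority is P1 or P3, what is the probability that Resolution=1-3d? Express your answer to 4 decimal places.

P(Priority=P1) = 0.102 + 0.042 + 0.190 + 0.088 = 0.422.
P(Priority=P3) = 0.075 + 0.070 + 0.040 + 0.050 = 0.235.
P(Priority ∈ {P1, P3}) = 0.422 + 0.235 = 0.657; P(Resolution=1-3d, Priority ∈ {P1, P3}) = 0.088 + 0.050 = 0.138.
P(Resolution=1-3d | Priority ∈ {P1, P3}) = 0.138/0.657 = 0.2100.

0.2100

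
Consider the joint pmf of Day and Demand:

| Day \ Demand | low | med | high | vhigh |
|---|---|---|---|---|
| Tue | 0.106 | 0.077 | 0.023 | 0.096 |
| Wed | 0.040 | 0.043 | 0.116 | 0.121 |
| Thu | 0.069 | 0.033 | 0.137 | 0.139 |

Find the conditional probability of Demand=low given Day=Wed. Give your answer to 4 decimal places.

P(Day=Wed) = 0.040 + 0.043 + 0.116 + 0.121 = 0.320.
P(Demand=low | Day=Wed) = 0.040/0.320 = 0.1250.

0.1250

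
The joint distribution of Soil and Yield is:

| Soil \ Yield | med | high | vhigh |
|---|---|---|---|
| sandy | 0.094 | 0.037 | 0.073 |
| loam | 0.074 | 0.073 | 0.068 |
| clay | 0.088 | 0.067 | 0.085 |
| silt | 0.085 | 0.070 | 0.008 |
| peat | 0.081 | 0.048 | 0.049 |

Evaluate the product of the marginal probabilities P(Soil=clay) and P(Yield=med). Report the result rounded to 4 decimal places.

P(Soil=clay) = 0.088 + 0.067 + 0.085 = 0.240.
P(Yield=med) = 0.094 + 0.074 + 0.088 + 0.085 + 0.081 = 0.422.
Product: 0.240 × 0.422 = 0.1013.

0.1013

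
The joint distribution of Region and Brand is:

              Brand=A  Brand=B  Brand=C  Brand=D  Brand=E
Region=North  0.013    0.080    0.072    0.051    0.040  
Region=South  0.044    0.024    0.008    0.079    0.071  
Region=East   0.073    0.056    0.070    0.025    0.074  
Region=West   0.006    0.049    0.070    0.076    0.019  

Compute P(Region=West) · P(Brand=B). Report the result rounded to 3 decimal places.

0.046

P(Region=West) = 0.006 + 0.049 + 0.070 + 0.076 + 0.019 = 0.220.
P(Brand=B) = 0.080 + 0.024 + 0.056 + 0.049 = 0.209.
Product: 0.220 × 0.209 = 0.046.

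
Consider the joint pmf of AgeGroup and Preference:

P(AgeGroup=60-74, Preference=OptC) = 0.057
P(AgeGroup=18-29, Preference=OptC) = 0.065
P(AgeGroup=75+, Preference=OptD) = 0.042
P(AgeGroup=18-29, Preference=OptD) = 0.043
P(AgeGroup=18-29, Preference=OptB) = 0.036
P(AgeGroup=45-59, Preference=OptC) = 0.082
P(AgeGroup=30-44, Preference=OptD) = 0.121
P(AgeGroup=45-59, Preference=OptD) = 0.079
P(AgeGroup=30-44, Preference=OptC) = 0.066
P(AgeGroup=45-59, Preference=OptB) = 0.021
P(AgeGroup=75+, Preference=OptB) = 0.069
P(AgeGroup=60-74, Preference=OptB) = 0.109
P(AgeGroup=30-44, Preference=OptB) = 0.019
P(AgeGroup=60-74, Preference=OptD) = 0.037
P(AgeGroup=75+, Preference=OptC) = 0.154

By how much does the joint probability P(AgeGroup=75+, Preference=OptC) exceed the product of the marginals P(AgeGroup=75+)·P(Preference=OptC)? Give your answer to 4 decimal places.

P(AgeGroup=75+) = 0.069 + 0.154 + 0.042 = 0.265.
P(Preference=OptC) = 0.065 + 0.066 + 0.082 + 0.057 + 0.154 = 0.424.
P(AgeGroup=75+, Preference=OptC) − P(AgeGroup=75+)P(Preference=OptC) = 0.154 − 0.265×0.424 = 0.0416.

0.0416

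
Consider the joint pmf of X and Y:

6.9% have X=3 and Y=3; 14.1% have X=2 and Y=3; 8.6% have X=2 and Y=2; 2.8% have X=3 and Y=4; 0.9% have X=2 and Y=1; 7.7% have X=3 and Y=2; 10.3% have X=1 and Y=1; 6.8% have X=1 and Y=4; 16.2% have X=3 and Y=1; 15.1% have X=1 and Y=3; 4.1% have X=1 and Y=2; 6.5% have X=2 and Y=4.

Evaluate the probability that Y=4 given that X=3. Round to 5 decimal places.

P(X=3) = 0.162 + 0.077 + 0.069 + 0.028 = 0.336.
P(Y=4 | X=3) = 0.028/0.336 = 0.08333.

0.08333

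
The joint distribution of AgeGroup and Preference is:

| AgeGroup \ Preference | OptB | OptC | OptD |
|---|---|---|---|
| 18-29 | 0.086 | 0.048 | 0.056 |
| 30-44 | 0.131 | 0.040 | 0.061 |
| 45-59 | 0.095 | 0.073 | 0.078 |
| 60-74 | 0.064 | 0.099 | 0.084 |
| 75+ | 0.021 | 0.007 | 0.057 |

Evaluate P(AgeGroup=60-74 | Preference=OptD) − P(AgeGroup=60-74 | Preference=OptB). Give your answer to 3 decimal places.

P(Preference=OptD) = 0.056 + 0.061 + 0.078 + 0.084 + 0.057 = 0.336; P(AgeGroup=60-74 | Preference=OptD) = 0.084/0.336 = 0.2500.
P(Preference=OptB) = 0.086 + 0.131 + 0.095 + 0.064 + 0.021 = 0.397; P(AgeGroup=60-74 | Preference=OptB) = 0.064/0.397 = 0.1612.
Difference = 0.089.

0.089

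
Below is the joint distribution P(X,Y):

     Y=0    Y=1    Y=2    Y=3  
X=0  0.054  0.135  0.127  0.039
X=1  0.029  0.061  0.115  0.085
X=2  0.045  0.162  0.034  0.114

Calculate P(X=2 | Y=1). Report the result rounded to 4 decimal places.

0.4525

P(Y=1) = 0.135 + 0.061 + 0.162 = 0.358.
P(X=2 | Y=1) = 0.162/0.358 = 0.4525.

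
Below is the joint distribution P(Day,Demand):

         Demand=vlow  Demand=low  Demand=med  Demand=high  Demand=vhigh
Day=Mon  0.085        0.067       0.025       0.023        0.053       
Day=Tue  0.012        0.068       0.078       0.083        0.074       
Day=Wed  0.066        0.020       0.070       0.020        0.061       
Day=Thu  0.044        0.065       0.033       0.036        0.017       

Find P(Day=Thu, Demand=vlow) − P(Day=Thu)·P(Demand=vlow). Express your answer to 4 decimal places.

P(Day=Thu) = 0.044 + 0.065 + 0.033 + 0.036 + 0.017 = 0.195.
P(Demand=vlow) = 0.085 + 0.012 + 0.066 + 0.044 = 0.207.
P(Day=Thu, Demand=vlow) − P(Day=Thu)P(Demand=vlow) = 0.044 − 0.195×0.207 = 0.0036.

0.0036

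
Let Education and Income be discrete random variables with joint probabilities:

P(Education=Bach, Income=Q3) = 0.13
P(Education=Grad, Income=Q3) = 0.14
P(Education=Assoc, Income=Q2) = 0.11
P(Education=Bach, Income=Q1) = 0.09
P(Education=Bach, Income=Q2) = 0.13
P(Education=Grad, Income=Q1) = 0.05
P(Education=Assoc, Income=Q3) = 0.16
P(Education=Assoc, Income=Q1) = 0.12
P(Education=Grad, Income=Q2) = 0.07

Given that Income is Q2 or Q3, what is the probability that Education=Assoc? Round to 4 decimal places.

P(Income=Q2) = 0.11 + 0.13 + 0.07 = 0.31.
P(Income=Q3) = 0.16 + 0.13 + 0.14 = 0.43.
P(Income ∈ {Q2, Q3}) = 0.31 + 0.43 = 0.74; P(Education=Assoc, Income ∈ {Q2, Q3}) = 0.11 + 0.16 = 0.27.
P(Education=Assoc | Income ∈ {Q2, Q3}) = 0.27/0.74 = 0.3649.

0.3649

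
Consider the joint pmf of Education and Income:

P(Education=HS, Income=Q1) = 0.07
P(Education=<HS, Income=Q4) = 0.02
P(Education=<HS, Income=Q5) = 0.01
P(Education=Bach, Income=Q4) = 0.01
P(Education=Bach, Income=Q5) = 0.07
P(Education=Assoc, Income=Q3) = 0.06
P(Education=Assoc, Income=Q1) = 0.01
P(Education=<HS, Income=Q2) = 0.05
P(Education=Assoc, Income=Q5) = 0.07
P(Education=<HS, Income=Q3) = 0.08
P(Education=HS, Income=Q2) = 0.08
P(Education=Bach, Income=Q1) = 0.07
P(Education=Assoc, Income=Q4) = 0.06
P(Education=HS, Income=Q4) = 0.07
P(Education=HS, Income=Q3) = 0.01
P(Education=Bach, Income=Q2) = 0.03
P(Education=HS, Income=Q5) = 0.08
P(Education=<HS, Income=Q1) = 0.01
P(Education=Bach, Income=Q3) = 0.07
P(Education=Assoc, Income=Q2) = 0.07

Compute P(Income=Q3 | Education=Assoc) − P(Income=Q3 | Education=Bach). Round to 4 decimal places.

-0.0578

P(Education=Assoc) = 0.01 + 0.07 + 0.06 + 0.06 + 0.07 = 0.27; P(Income=Q3 | Education=Assoc) = 0.06/0.27 = 0.22222.
P(Education=Bach) = 0.07 + 0.03 + 0.07 + 0.01 + 0.07 = 0.25; P(Income=Q3 | Education=Bach) = 0.07/0.25 = 0.28000.
Difference = -0.0578.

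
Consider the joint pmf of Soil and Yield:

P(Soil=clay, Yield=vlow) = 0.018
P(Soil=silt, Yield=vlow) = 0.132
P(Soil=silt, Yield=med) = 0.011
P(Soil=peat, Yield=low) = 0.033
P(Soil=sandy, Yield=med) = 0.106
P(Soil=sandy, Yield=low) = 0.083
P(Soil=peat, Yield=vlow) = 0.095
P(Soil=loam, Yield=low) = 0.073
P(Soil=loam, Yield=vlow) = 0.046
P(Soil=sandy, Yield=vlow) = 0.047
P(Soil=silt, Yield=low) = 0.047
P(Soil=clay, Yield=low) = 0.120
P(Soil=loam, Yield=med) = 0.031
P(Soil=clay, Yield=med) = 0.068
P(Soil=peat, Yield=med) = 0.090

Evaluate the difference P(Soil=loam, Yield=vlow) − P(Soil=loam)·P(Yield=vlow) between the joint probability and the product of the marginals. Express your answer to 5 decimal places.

P(Soil=loam) = 0.046 + 0.073 + 0.031 = 0.150.
P(Yield=vlow) = 0.047 + 0.046 + 0.018 + 0.132 + 0.095 = 0.338.
P(Soil=loam, Yield=vlow) − P(Soil=loam)P(Yield=vlow) = 0.046 − 0.150×0.338 = -0.00470.

-0.00470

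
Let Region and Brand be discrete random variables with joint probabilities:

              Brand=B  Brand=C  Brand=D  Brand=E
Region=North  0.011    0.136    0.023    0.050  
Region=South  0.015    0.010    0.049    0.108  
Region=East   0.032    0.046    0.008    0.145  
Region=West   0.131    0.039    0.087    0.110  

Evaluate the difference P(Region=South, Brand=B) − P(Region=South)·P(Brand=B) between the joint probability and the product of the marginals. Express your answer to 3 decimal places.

P(Region=South) = 0.015 + 0.010 + 0.049 + 0.108 = 0.182.
P(Brand=B) = 0.011 + 0.015 + 0.032 + 0.131 = 0.189.
P(Region=South, Brand=B) − P(Region=South)P(Brand=B) = 0.015 − 0.182×0.189 = -0.019.

-0.019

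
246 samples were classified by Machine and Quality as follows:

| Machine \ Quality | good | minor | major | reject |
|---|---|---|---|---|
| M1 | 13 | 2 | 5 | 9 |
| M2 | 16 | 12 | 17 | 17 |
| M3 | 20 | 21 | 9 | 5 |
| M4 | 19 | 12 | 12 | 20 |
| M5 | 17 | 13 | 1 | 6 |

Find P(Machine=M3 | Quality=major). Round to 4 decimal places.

0.2045

Total with Quality=major: 5 + 17 + 9 + 12 + 1 = 44.
P(Machine=M3 | Quality=major) = 9/44 = 0.2045.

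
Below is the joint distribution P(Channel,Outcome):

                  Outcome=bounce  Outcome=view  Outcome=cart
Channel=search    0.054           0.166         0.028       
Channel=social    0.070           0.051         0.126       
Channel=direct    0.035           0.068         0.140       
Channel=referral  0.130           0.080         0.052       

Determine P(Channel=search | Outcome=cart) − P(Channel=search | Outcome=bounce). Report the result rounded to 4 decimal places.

-0.1059

P(Outcome=cart) = 0.028 + 0.126 + 0.140 + 0.052 = 0.346; P(Channel=search | Outcome=cart) = 0.028/0.346 = 0.08092.
P(Outcome=bounce) = 0.054 + 0.070 + 0.035 + 0.130 = 0.289; P(Channel=search | Outcome=bounce) = 0.054/0.289 = 0.18685.
Difference = -0.1059.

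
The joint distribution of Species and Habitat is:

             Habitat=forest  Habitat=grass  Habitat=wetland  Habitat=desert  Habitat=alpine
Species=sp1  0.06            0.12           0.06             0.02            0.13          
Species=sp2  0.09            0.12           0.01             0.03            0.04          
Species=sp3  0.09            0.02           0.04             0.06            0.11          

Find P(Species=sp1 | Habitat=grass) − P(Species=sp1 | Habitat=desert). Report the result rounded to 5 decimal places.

0.27972

P(Habitat=grass) = 0.12 + 0.12 + 0.02 = 0.26; P(Species=sp1 | Habitat=grass) = 0.12/0.26 = 0.461538.
P(Habitat=desert) = 0.02 + 0.03 + 0.06 = 0.11; P(Species=sp1 | Habitat=desert) = 0.02/0.11 = 0.181818.
Difference = 0.27972.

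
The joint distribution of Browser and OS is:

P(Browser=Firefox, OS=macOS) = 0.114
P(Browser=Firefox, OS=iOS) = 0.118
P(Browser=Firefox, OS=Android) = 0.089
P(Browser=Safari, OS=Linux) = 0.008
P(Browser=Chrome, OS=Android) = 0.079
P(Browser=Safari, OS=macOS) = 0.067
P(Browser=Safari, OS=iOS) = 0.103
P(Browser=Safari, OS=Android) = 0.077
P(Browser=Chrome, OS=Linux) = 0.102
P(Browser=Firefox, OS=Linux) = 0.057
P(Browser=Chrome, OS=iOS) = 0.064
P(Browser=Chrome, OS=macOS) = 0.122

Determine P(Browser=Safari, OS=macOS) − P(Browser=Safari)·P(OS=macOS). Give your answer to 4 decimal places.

P(Browser=Safari) = 0.067 + 0.008 + 0.103 + 0.077 = 0.255.
P(OS=macOS) = 0.122 + 0.114 + 0.067 = 0.303.
P(Browser=Safari, OS=macOS) − P(Browser=Safari)P(OS=macOS) = 0.067 − 0.255×0.303 = -0.0103.

-0.0103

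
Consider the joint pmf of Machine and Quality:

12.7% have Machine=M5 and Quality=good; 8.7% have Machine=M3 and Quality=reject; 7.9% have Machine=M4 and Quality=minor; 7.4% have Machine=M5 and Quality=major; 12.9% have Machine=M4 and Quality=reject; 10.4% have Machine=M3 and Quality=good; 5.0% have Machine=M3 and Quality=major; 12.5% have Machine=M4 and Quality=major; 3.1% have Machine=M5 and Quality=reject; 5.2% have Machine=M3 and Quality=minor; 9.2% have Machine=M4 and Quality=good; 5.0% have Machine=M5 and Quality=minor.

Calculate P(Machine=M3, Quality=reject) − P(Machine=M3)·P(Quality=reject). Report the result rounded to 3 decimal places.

P(Machine=M3) = 0.104 + 0.052 + 0.050 + 0.087 = 0.293.
P(Quality=reject) = 0.087 + 0.129 + 0.031 = 0.247.
P(Machine=M3, Quality=reject) − P(Machine=M3)P(Quality=reject) = 0.087 − 0.293×0.247 = 0.015.

0.015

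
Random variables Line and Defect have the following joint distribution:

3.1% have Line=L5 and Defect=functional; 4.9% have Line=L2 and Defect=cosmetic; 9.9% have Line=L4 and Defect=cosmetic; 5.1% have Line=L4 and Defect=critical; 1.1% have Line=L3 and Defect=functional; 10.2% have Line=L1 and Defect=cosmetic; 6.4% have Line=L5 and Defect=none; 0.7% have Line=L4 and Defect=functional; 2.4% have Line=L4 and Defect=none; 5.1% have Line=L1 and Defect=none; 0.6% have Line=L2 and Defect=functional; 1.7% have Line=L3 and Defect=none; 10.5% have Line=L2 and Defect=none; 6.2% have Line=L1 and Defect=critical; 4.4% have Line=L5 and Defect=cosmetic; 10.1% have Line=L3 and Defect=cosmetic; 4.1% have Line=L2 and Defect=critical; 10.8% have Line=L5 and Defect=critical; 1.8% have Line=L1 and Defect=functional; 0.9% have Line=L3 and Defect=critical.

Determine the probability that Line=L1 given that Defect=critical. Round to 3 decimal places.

0.229

P(Defect=critical) = 0.062 + 0.041 + 0.009 + 0.051 + 0.108 = 0.271.
P(Line=L1 | Defect=critical) = 0.062/0.271 = 0.229.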